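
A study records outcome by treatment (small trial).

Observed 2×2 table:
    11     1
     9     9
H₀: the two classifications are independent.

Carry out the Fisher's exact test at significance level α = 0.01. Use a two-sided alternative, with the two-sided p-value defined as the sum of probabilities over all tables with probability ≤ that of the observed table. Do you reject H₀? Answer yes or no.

reject H₀: no

Margins: r₁=12, r₂=18, c₁=20, c₂=10, n=30
p_obs = C(12,11)·C(18,9)/C(30,20); sum pmf over tables with pmf ≤ p_obs
p-value (two-sided) = 0.02353
At α=0.01: p ≥ α → fail to reject H₀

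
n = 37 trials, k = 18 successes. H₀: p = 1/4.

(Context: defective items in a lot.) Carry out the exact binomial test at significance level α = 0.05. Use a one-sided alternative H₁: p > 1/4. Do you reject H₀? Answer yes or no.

reject H₀: yes

Exact binomial: n=37, k=18, p₀=1/4=0.2500
P(X≥18) from Σ C(n,i)·p₀^i·(1−p₀)^(n−i)
p-value (one-sided, H₁ greater) = 0.00160
At α=0.05: p < α → reject H₀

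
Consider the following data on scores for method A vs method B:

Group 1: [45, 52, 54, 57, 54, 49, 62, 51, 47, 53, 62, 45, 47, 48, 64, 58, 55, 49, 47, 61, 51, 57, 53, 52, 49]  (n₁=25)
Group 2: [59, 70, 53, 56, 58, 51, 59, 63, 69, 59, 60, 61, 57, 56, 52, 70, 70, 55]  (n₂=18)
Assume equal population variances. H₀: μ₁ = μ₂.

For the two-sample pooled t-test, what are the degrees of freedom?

degrees of freedom = 41

df = n₁ + n₂ − 2 = 25 + 18 − 2 = 41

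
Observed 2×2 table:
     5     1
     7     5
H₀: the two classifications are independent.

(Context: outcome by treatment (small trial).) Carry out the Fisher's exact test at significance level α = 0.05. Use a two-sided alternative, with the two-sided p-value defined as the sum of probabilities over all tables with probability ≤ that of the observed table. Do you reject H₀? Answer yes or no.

reject H₀: no

Margins: r₁=6, r₂=12, c₁=12, c₂=6, n=18
p_obs = C(6,5)·C(12,7)/C(18,12); sum pmf over tables with pmf ≤ p_obs
p-value (two-sided) = 0.60003
At α=0.05: p ≥ α → fail to reject H₀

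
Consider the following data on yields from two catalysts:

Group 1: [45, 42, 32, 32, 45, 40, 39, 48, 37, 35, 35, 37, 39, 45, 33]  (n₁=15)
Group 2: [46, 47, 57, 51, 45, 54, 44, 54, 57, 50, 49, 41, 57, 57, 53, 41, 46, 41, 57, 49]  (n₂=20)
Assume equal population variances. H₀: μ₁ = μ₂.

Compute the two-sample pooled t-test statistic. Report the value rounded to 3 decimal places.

test statistic = -5.762

x̄₁=38.933, s₁=5.161, n₁=15
x̄₂=49.800, s₂=5.773, n₂=20
s_p² = [14·5.161² + 19·5.773²]/33 = 30.4889
SE = √(s_p²·(1/15+1/20)) = 1.8860
t = (38.933−49.800)/1.8860 = -5.7617
df = 33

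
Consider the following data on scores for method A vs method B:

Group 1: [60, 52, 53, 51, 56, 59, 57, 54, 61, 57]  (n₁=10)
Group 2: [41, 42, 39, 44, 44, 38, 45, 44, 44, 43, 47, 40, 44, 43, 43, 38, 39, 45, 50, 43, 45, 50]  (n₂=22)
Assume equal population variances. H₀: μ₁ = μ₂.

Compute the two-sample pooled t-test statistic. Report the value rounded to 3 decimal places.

test statistic = 10.069

x̄₁=56.000, s₁=3.432, n₁=10
x̄₂=43.227, s₂=3.280, n₂=22
s_p² = [9·3.432² + 21·3.280²]/30 = 11.0621
SE = √(s_p²·(1/10+1/22)) = 1.2685
t = (56.000−43.227)/1.2685 = 10.0693
df = 30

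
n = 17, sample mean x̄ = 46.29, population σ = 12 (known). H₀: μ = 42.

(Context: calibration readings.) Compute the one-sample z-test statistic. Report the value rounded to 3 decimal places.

test statistic = 1.474

SE = σ/√n = 12/√17 = 2.9104
z = (x̄−μ₀)/SE = (46.29−42)/2.9104 = 1.4740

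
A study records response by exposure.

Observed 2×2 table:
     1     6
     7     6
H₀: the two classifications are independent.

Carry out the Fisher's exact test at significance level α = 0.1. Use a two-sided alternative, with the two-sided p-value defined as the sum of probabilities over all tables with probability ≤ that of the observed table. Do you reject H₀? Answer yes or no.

Margins: r₁=7, r₂=13, c₁=8, c₂=12, n=20
p_obs = C(7,1)·C(13,7)/C(20,8); sum pmf over tables with pmf ≤ p_obs
p-value (two-sided) = 0.15769
At α=0.1: p ≥ α → fail to reject H₀

reject H₀: no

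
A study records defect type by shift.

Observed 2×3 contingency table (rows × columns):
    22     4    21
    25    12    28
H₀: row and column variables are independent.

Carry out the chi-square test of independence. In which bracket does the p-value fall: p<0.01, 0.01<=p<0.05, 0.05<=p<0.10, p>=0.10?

Row totals [47, 65], col totals [47, 16, 49], n=112
χ² = (22−19.72)²/19.72 + (4−6.71)²/6.71 + (21−20.56)²/20.56 + (25−27.28)²/27.28 + (12−9.29)²/9.29 + (28−28.44)²/28.44 = 2.3596
df = 2
p-value (upper-tail) = 0.30734
→ bracket: p>=0.10

p-value bracket: p>=0.10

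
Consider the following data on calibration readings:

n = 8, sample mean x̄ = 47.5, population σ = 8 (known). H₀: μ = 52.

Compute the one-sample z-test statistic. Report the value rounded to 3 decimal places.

test statistic = -1.591

SE = σ/√n = 8/√8 = 2.8284
z = (x̄−μ₀)/SE = (47.5−52)/2.8284 = -1.5910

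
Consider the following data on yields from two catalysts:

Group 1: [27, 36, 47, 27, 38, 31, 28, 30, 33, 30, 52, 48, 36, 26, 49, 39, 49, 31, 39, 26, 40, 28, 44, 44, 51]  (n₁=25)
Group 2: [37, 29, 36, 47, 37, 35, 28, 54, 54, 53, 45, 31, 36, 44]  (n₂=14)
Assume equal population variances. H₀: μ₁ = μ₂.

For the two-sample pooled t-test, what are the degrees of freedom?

df = n₁ + n₂ − 2 = 25 + 14 − 2 = 37

degrees of freedom = 37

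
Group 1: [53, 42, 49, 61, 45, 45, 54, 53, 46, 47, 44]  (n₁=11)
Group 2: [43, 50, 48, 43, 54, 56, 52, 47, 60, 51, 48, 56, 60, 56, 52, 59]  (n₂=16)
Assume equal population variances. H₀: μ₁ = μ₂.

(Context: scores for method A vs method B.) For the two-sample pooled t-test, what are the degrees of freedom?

degrees of freedom = 25

df = n₁ + n₂ − 2 = 11 + 16 − 2 = 25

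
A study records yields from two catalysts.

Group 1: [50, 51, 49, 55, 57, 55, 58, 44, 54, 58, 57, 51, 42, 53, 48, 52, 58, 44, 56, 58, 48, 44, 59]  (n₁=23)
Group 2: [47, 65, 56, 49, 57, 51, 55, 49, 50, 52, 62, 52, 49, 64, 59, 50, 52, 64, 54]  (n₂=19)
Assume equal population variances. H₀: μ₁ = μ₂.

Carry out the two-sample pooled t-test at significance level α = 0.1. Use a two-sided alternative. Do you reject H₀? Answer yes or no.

x̄₁=52.217, s₁=5.308, n₁=23
x̄₂=54.579, s₂=5.748, n₂=19
s_p² = [22·5.308² + 18·5.748²]/40 = 30.3636
SE = √(s_p²·(1/23+1/19)) = 1.7083
t = (52.217−54.579)/1.7083 = -1.3824
df = 40
p-value (two-sided) = 0.17452
At α=0.1: p ≥ α → fail to reject H₀

reject H₀: no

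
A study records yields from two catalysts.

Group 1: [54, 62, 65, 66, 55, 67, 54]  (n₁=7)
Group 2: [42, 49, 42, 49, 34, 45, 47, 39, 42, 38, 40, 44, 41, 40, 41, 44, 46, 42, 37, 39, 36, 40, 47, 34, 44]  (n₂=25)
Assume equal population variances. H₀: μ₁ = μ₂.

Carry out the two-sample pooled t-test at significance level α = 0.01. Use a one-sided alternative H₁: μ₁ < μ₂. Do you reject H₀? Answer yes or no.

reject H₀: no

x̄₁=60.429, s₁=5.912, n₁=7
x̄₂=41.680, s₂=4.181, n₂=25
s_p² = [6·5.912² + 24·4.181²]/30 = 20.9718
SE = √(s_p²·(1/7+1/25)) = 1.9583
t = (60.429−41.680)/1.9583 = 9.5740
df = 30
p-value (one-sided, H₁ less) = 1.00000
At α=0.01: p ≥ α → fail to reject H₀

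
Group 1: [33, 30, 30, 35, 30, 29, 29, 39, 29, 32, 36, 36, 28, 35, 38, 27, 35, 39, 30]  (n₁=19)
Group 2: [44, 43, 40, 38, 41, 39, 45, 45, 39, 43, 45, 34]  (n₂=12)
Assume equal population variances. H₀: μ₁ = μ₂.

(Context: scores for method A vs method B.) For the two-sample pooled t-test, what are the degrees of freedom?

degrees of freedom = 29

df = n₁ + n₂ − 2 = 19 + 12 − 2 = 29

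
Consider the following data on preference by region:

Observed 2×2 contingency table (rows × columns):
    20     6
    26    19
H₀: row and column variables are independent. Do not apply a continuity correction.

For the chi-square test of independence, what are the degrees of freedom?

degrees of freedom = 1

df = (r−1)(c−1) = (2−1)·(2−1) = 1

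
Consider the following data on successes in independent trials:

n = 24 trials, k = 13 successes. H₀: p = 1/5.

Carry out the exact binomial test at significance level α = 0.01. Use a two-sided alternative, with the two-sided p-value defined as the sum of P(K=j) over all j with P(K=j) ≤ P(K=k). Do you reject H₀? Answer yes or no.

reject H₀: yes

Exact binomial: n=24, k=13, p₀=1/5=0.2000
P(X=j) = C(n,j)·p₀^j·(1−p₀)^(n−j); p = Σ P(X=j) over j with P(X=j) ≤ P(X=13)
p-value (two-sided) = 0.00022
At α=0.01: p < α → reject H₀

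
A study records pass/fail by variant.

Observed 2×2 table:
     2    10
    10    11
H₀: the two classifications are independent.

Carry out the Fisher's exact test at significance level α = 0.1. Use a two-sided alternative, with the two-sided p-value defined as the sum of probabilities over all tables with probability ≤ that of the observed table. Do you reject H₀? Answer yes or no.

Margins: r₁=12, r₂=21, c₁=12, c₂=21, n=33
p_obs = C(12,2)·C(21,10)/C(33,12); sum pmf over tables with pmf ≤ p_obs
p-value (two-sided) = 0.13300
At α=0.1: p ≥ α → fail to reject H₀

reject H₀: no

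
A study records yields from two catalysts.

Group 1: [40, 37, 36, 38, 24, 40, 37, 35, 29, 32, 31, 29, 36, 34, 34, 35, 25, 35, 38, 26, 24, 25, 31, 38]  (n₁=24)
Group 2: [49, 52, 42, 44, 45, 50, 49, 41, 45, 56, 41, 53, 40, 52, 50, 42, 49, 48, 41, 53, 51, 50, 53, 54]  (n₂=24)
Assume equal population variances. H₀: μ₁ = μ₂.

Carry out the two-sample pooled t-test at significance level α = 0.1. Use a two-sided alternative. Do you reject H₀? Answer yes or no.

x̄₁=32.875, s₁=5.178, n₁=24
x̄₂=47.917, s₂=4.880, n₂=24
s_p² = [23·5.178² + 23·4.880²]/46 = 25.3143
SE = √(s_p²·(1/24+1/24)) = 1.4524
t = (32.875−47.917)/1.4524 = -10.3563
df = 46
p-value (two-sided) = 0.00000
At α=0.1: p < α → reject H₀

reject H₀: yes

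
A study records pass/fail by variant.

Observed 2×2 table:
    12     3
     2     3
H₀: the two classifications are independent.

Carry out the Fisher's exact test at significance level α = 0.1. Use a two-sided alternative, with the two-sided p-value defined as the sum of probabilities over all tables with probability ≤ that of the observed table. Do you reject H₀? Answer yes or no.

reject H₀: no

Margins: r₁=15, r₂=5, c₁=14, c₂=6, n=20
p_obs = C(15,12)·C(5,2)/C(20,14); sum pmf over tables with pmf ≤ p_obs
p-value (two-sided) = 0.13132
At α=0.1: p ≥ α → fail to reject H₀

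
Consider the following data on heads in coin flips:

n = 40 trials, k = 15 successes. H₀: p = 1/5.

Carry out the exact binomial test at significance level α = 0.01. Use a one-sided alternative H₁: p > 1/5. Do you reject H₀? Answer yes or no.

reject H₀: yes

Exact binomial: n=40, k=15, p₀=1/5=0.2000
P(X≥15) from Σ C(n,i)·p₀^i·(1−p₀)^(n−i)
p-value (one-sided, H₁ greater) = 0.00792
At α=0.01: p < α → reject H₀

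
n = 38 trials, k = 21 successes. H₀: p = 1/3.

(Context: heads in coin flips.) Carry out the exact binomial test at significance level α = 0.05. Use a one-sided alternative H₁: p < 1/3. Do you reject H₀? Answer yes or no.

reject H₀: no

Exact binomial: n=38, k=21, p₀=1/3=0.3333
P(X≤21) from Σ C(n,i)·p₀^i·(1−p₀)^(n−i)
p-value (one-sided, H₁ less) = 0.99839
At α=0.05: p ≥ α → fail to reject H₀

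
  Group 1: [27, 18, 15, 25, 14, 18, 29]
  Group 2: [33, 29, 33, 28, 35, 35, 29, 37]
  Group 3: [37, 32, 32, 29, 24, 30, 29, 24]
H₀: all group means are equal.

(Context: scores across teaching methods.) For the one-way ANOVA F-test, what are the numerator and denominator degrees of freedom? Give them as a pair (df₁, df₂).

k = 3 groups, N = 23 total
df = (k−1, N−k) = (3−1, 23−3) = (2, 20)

degrees of freedom = [2, 20]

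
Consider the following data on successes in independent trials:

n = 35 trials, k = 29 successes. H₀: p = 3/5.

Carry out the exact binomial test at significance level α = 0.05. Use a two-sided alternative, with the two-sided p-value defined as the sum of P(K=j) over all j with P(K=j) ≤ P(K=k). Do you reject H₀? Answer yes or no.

reject H₀: yes

Exact binomial: n=35, k=29, p₀=3/5=0.6000
P(X=j) = C(n,j)·p₀^j·(1−p₀)^(n−j); p = Σ P(X=j) over j with P(X=j) ≤ P(X=29)
p-value (two-sided) = 0.00527
At α=0.05: p < α → reject H₀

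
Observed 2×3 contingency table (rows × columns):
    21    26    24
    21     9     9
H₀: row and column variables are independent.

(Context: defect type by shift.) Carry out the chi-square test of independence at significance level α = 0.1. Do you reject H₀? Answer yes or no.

reject H₀: yes

Row totals [71, 39], col totals [42, 35, 33], n=110
χ² = (21−27.11)²/27.11 + (26−22.59)²/22.59 + (24−21.30)²/21.30 + (21−14.89)²/14.89 + (9−12.41)²/12.41 + (9−11.70)²/11.70 = 6.2993
df = 2
p-value (upper-tail) = 0.04287
At α=0.1: p < α → reject H₀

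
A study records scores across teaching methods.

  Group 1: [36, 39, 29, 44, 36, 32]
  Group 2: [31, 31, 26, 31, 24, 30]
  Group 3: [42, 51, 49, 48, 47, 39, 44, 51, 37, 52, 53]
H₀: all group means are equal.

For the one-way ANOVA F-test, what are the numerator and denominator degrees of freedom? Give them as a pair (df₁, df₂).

k = 3 groups, N = 23 total
df = (k−1, N−k) = (3−1, 23−3) = (2, 20)

degrees of freedom = [2, 20]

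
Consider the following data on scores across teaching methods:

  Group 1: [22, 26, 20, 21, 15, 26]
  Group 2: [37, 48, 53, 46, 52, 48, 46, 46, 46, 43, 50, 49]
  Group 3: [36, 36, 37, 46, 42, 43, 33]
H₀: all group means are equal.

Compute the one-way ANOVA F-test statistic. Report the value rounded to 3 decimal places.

test statistic = 68.345

Group means [21.67, 47.00, 39.00], grand mean 38.680
SSB = Σnᵢ(x̄ᵢ−x̄)² = 2568.107; SSW = ΣΣ(x−x̄ᵢ)² = 413.333
MSB = 2568.107/2 = 1284.0533; MSW = 413.333/22 = 18.7879
F = MSB/MSW = 68.3448
df = (2, 22)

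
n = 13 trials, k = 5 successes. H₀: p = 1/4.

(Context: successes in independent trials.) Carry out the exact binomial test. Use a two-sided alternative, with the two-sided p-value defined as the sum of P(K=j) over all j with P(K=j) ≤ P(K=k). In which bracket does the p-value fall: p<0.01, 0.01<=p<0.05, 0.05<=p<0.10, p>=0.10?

Exact binomial: n=13, k=5, p₀=1/4=0.2500
P(X=j) = C(n,j)·p₀^j·(1−p₀)^(n−j); p = Σ P(X=j) over j with P(X=j) ≤ P(X=5)
p-value (two-sided) = 0.33274
→ bracket: p>=0.10

p-value bracket: p>=0.10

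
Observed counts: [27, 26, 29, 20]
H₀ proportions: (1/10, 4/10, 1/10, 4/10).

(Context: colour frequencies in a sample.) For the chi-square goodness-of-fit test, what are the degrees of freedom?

degrees of freedom = 3

df = k − 1 = 4 − 1 = 3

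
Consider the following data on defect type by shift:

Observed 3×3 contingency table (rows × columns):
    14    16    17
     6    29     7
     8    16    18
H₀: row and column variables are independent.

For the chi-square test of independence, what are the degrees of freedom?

degrees of freedom = 4

df = (r−1)(c−1) = (3−1)·(3−1) = 4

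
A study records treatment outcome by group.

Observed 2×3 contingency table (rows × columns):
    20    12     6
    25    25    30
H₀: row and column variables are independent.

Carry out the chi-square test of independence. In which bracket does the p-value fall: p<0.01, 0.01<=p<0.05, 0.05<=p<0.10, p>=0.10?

Row totals [38, 80], col totals [45, 37, 36], n=118
χ² = (20−14.49)²/14.49 + (12−11.92)²/11.92 + (6−11.59)²/11.59 + (25−30.51)²/30.51 + (25−25.08)²/25.08 + (30−24.41)²/24.41 = 7.0696
df = 2
p-value (upper-tail) = 0.02916
→ bracket: 0.01<=p<0.05

p-value bracket: 0.01<=p<0.05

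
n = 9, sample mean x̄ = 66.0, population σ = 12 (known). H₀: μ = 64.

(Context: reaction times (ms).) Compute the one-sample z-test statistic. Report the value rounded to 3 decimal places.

SE = σ/√n = 12/√9 = 4.0000
z = (x̄−μ₀)/SE = (66.0−64)/4.0000 = 0.5000

test statistic = 0.500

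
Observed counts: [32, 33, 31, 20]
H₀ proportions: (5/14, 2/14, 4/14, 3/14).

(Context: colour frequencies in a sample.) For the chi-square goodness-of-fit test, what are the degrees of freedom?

df = k − 1 = 4 − 1 = 3

degrees of freedom = 3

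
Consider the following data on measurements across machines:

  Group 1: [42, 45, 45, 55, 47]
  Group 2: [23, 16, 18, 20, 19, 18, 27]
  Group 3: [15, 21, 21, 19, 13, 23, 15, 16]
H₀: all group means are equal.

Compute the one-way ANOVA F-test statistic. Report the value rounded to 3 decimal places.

Group means [46.80, 20.14, 17.88], grand mean 25.900
SSB = Σnᵢ(x̄ᵢ−x̄)² = 2931.268; SSW = ΣΣ(x−x̄ᵢ)² = 270.532
MSB = 2931.268/2 = 1465.6339; MSW = 270.532/17 = 15.9137
F = MSB/MSW = 92.0991
df = (2, 17)

test statistic = 92.099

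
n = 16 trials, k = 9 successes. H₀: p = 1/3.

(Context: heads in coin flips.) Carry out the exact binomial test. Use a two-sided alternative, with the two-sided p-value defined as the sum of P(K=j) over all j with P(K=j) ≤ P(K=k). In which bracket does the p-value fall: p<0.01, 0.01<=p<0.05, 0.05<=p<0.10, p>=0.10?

p-value bracket: 0.05<=p<0.10

Exact binomial: n=16, k=9, p₀=1/3=0.3333
P(X=j) = C(n,j)·p₀^j·(1−p₀)^(n−j); p = Σ P(X=j) over j with P(X=j) ≤ P(X=9)
p-value (two-sided) = 0.06366
→ bracket: 0.05<=p<0.10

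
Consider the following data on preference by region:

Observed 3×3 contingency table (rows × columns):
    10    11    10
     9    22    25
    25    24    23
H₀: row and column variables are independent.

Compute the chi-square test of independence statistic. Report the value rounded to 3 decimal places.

Row totals [31, 56, 72], col totals [44, 57, 58], n=159
χ² = (10−8.58)²/8.58 + (11−11.11)²/11.11 + (10−11.31)²/11.31 + (9−15.50)²/15.50 + (22−20.08)²/20.08 + (25−20.43)²/20.43 + (25−19.92)²/19.92 + (24−25.81)²/25.81 + (23−26.26)²/26.26 = 6.1453
df = 4

test statistic = 6.145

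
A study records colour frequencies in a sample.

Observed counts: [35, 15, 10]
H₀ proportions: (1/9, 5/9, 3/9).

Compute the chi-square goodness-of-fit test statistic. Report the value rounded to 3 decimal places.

n = 60; E_i = n·p_i = [6.67, 33.33, 20.00]
χ² = (35−6.67)²/6.67 + (15−33.33)²/33.33 + (10−20.00)²/20.00 = 135.5000
df = 2

test statistic = 135.500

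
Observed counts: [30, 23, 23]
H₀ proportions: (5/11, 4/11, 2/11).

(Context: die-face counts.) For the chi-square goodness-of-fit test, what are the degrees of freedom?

degrees of freedom = 2

df = k − 1 = 3 − 1 = 2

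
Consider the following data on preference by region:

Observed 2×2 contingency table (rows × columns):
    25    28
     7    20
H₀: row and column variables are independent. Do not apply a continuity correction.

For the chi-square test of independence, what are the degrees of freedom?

df = (r−1)(c−1) = (2−1)·(2−1) = 1

degrees of freedom = 1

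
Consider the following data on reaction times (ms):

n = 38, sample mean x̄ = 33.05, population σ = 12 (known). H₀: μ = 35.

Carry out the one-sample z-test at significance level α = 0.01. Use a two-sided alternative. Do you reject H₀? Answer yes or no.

reject H₀: no

SE = σ/√n = 12/√38 = 1.9467
z = (x̄−μ₀)/SE = (33.05−35)/1.9467 = -1.0017
p-value (two-sided) = 0.31648
At α=0.01: p ≥ α → fail to reject H₀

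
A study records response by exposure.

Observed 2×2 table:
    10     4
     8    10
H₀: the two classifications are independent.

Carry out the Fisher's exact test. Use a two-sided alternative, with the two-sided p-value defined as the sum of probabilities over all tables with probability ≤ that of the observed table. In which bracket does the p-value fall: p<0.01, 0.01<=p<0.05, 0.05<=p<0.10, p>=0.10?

p-value bracket: p>=0.10

Margins: r₁=14, r₂=18, c₁=18, c₂=14, n=32
p_obs = C(14,10)·C(18,8)/C(32,18); sum pmf over tables with pmf ≤ p_obs
p-value (two-sided) = 0.16487
→ bracket: p>=0.10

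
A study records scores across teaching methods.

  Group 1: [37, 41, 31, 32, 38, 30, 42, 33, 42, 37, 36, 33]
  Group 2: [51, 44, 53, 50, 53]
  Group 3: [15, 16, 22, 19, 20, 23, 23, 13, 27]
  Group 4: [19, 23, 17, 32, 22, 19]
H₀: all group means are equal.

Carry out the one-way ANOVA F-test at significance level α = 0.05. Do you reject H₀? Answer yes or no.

reject H₀: yes

Group means [36.00, 50.20, 19.78, 22.00], grand mean 31.031
SSB = Σnᵢ(x̄ᵢ−x̄)² = 3762.613; SSW = ΣΣ(x−x̄ᵢ)² = 558.356
MSB = 3762.613/3 = 1254.2044; MSW = 558.356/28 = 19.9413
F = MSB/MSW = 62.8949
df = (3, 28)
p-value (upper-tail) = 0.00000
At α=0.05: p < α → reject H₀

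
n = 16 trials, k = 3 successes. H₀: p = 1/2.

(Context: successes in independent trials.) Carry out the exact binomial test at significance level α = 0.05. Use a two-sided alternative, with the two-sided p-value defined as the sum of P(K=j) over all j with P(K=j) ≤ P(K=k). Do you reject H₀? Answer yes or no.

Exact binomial: n=16, k=3, p₀=1/2=0.5000
P(X=j) = C(n,j)·p₀^j·(1−p₀)^(n−j); p = Σ P(X=j) over j with P(X=j) ≤ P(X=3)
p-value (two-sided) = 0.02127
At α=0.05: p < α → reject H₀

reject H₀: yes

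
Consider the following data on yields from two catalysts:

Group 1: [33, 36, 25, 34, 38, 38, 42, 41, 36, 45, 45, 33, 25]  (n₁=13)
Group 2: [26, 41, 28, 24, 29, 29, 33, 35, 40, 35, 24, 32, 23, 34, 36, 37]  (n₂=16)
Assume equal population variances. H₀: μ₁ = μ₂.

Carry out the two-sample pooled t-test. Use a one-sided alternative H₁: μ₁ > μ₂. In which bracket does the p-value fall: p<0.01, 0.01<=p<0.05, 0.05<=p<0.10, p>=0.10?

x̄₁=36.231, s₁=6.418, n₁=13
x̄₂=31.625, s₂=5.691, n₂=16
s_p² = [12·6.418² + 15·5.691²]/27 = 36.2984
SE = √(s_p²·(1/13+1/16)) = 2.2496
t = (36.231−31.625)/2.2496 = 2.0473
df = 27
p-value (one-sided, H₁ greater) = 0.02523
→ bracket: 0.01<=p<0.05

p-value bracket: 0.01<=p<0.05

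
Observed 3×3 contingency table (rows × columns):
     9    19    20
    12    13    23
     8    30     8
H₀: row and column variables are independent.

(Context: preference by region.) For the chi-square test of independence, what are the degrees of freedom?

df = (r−1)(c−1) = (3−1)·(3−1) = 4

degrees of freedom = 4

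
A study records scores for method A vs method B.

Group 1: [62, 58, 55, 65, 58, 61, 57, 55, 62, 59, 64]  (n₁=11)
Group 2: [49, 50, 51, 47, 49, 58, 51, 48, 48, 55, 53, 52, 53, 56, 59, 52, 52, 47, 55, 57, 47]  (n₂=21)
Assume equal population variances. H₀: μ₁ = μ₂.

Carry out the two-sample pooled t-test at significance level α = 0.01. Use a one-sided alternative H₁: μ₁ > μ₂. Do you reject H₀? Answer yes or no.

x̄₁=59.636, s₁=3.414, n₁=11
x̄₂=51.857, s₂=3.719, n₂=21
s_p² = [10·3.414² + 20·3.719²]/30 = 13.1039
SE = √(s_p²·(1/11+1/21)) = 1.3473
t = (59.636−51.857)/1.3473 = 5.7739
df = 30
p-value (one-sided, H₁ greater) = 0.00000
At α=0.01: p < α → reject H₀

reject H₀: yes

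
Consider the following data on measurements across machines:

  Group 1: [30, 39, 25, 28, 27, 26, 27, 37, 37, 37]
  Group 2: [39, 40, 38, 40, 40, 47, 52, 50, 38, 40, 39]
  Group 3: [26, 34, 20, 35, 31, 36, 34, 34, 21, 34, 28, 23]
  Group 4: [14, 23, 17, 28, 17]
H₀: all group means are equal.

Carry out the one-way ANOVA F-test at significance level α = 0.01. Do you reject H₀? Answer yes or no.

Group means [31.30, 42.09, 29.67, 19.80], grand mean 32.395
SSB = Σnᵢ(x̄ᵢ−x̄)² = 1928.603; SSW = ΣΣ(x−x̄ᵢ)² = 1030.476
MSB = 1928.603/3 = 642.8677; MSW = 1030.476/34 = 30.3081
F = MSB/MSW = 21.2111
df = (3, 34)
p-value (upper-tail) = 0.00000
At α=0.01: p < α → reject H₀

reject H₀: yes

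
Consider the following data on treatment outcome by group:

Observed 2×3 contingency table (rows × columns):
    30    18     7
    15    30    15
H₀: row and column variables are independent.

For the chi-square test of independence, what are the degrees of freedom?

degrees of freedom = 2

df = (r−1)(c−1) = (2−1)·(3−1) = 2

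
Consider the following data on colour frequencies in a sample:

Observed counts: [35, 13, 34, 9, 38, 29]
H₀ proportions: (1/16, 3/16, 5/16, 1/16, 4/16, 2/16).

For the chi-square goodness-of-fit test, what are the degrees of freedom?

df = k − 1 = 6 − 1 = 5

degrees of freedom = 5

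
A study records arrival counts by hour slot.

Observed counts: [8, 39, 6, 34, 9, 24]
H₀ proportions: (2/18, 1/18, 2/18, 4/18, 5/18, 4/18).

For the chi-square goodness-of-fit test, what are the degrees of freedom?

df = k − 1 = 6 − 1 = 5

degrees of freedom = 5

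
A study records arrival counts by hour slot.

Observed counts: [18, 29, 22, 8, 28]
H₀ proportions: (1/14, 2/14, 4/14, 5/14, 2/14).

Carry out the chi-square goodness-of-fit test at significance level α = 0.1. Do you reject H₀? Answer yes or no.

reject H₀: yes

n = 105; E_i = n·p_i = [7.50, 15.00, 30.00, 37.50, 15.00]
χ² = (18−7.50)²/7.50 + (29−15.00)²/15.00 + (22−30.00)²/30.00 + (8−37.50)²/37.50 + (28−15.00)²/15.00 = 64.3733
df = 4
p-value (upper-tail) = 0.00000
At α=0.1: p < α → reject H₀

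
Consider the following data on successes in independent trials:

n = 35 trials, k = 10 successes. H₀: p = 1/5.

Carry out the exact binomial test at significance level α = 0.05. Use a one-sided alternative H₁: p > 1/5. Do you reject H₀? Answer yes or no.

Exact binomial: n=35, k=10, p₀=1/5=0.2000
P(X≥10) from Σ C(n,i)·p₀^i·(1−p₀)^(n−i)
p-value (one-sided, H₁ greater) = 0.14573
At α=0.05: p ≥ α → fail to reject H₀

reject H₀: no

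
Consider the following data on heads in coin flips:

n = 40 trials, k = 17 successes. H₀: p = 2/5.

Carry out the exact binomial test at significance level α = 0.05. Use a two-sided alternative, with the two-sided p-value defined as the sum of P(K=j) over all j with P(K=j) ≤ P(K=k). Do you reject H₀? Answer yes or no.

reject H₀: no

Exact binomial: n=40, k=17, p₀=2/5=0.4000
P(X=j) = C(n,j)·p₀^j·(1−p₀)^(n−j); p = Σ P(X=j) over j with P(X=j) ≤ P(X=17)
p-value (two-sided) = 0.74929
At α=0.05: p ≥ α → fail to reject H₀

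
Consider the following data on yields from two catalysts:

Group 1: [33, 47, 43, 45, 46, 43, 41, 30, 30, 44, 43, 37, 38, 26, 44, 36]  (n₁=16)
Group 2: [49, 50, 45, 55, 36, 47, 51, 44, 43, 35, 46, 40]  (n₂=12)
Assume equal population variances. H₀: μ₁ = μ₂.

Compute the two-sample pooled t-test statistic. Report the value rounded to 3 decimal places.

x̄₁=39.125, s₁=6.490, n₁=16
x̄₂=45.083, s₂=5.977, n₂=12
s_p² = [15·6.490² + 11·5.977²]/26 = 39.4103
SE = √(s_p²·(1/16+1/12)) = 2.3974
t = (39.125−45.083)/2.3974 = -2.4854
df = 26

test statistic = -2.485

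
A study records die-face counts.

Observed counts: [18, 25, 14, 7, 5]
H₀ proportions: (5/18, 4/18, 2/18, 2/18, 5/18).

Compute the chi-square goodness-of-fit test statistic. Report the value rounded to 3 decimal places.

test statistic = 21.926

n = 69; E_i = n·p_i = [19.17, 15.33, 7.67, 7.67, 19.17]
χ² = (18−19.17)²/19.17 + (25−15.33)²/15.33 + (14−7.67)²/7.67 + (7−7.67)²/7.67 + (5−19.17)²/19.17 = 21.9261
df = 4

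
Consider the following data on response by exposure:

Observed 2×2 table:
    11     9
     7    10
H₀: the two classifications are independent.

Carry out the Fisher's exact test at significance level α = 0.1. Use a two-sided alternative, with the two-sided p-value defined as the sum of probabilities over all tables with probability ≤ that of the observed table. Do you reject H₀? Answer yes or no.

reject H₀: no

Margins: r₁=20, r₂=17, c₁=18, c₂=19, n=37
p_obs = C(20,11)·C(17,7)/C(37,18); sum pmf over tables with pmf ≤ p_obs
p-value (two-sided) = 0.51481
At α=0.1: p ≥ α → fail to reject H₀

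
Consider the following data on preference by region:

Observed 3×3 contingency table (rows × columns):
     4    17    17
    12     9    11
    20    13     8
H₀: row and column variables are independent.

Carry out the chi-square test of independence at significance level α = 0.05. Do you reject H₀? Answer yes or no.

reject H₀: yes

Row totals [38, 32, 41], col totals [36, 39, 36], n=111
χ² = (4−12.32)²/12.32 + (17−13.35)²/13.35 + (17−12.32)²/12.32 + (12−10.38)²/10.38 + (9−11.24)²/11.24 + (11−10.38)²/10.38 + (20−13.30)²/13.30 + (13−14.41)²/14.41 + (8−13.30)²/13.30 = 14.7578
df = 4
p-value (upper-tail) = 0.00523
At α=0.05: p < α → reject H₀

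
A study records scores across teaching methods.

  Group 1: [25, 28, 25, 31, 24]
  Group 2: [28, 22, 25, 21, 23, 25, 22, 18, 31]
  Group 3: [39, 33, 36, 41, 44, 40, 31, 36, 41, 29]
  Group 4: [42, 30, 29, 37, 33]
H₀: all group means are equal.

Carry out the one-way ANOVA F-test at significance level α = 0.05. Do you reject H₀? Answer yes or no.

Group means [26.60, 23.89, 37.00, 34.20], grand mean 30.655
SSB = Σnᵢ(x̄ᵢ−x̄)² = 959.663; SSW = ΣΣ(x−x̄ᵢ)² = 480.889
MSB = 959.663/3 = 319.8876; MSW = 480.889/25 = 19.2356
F = MSB/MSW = 16.6300
df = (3, 25)
p-value (upper-tail) = 0.00000
At α=0.05: p < α → reject H₀

reject H₀: yes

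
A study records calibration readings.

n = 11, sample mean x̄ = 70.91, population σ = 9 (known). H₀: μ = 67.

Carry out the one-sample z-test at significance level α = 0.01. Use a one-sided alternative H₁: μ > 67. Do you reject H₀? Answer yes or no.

SE = σ/√n = 9/√11 = 2.7136
z = (x̄−μ₀)/SE = (70.91−67)/2.7136 = 1.4409
p-value (one-sided, H₁ greater) = 0.07481
At α=0.01: p ≥ α → fail to reject H₀

reject H₀: no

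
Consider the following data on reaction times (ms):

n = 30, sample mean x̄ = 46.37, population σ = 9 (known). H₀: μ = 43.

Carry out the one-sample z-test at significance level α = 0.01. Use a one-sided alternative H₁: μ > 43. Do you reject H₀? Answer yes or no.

reject H₀: no

SE = σ/√n = 9/√30 = 1.6432
z = (x̄−μ₀)/SE = (46.37−43)/1.6432 = 2.0509
p-value (one-sided, H₁ greater) = 0.02014
At α=0.01: p ≥ α → fail to reject H₀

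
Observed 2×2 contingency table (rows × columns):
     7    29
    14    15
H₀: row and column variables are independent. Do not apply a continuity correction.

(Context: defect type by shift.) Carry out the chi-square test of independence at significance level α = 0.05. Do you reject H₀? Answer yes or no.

reject H₀: yes

Row totals [36, 29], col totals [21, 44], n=65
χ² = (7−11.63)²/11.63 + (29−24.37)²/24.37 + (14−9.37)²/9.37 + (15−19.63)²/19.63 = 6.1048
df = 1
p-value (upper-tail) = 0.01348
At α=0.05: p < α → reject H₀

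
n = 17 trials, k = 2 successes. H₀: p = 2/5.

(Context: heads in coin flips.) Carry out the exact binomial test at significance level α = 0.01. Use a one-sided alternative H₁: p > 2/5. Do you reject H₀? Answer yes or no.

reject H₀: no

Exact binomial: n=17, k=2, p₀=2/5=0.4000
P(X≥2) from Σ C(n,i)·p₀^i·(1−p₀)^(n−i)
p-value (one-sided, H₁ greater) = 0.99791
At α=0.01: p ≥ α → fail to reject H₀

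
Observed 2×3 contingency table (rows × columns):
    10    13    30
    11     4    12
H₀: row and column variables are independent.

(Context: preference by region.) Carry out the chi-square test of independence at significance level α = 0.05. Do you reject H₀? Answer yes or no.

Row totals [53, 27], col totals [21, 17, 42], n=80
χ² = (10−13.91)²/13.91 + (13−11.26)²/11.26 + (30−27.82)²/27.82 + (11−7.09)²/7.09 + (4−5.74)²/5.74 + (12−14.18)²/14.18 = 4.5581
df = 2
p-value (upper-tail) = 0.10238
At α=0.05: p ≥ α → fail to reject H₀

reject H₀: no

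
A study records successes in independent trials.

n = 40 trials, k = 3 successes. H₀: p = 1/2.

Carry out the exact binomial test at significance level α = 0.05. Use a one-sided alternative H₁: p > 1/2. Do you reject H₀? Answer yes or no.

reject H₀: no

Exact binomial: n=40, k=3, p₀=1/2=0.5000
P(X≥3) from Σ C(n,i)·p₀^i·(1−p₀)^(n−i)
p-value (one-sided, H₁ greater) = 1.00000
At α=0.05: p ≥ α → fail to reject H₀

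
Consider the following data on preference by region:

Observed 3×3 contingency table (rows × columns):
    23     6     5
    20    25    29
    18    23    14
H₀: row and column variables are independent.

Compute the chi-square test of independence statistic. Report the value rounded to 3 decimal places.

Row totals [34, 74, 55], col totals [61, 54, 48], n=163
χ² = (23−12.72)²/12.72 + (6−11.26)²/11.26 + (5−10.01)²/10.01 + (20−27.69)²/27.69 + (25−24.52)²/24.52 + (29−21.79)²/21.79 + (18−20.58)²/20.58 + (23−18.22)²/18.22 + (14−16.20)²/16.20 = 19.6751
df = 4

test statistic = 19.675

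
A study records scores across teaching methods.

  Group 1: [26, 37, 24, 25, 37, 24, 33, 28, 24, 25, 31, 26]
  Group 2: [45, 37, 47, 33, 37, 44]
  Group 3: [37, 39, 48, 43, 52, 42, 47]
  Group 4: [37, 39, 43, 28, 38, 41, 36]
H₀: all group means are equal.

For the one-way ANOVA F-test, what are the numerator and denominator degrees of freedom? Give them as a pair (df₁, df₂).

degrees of freedom = [3, 28]

k = 4 groups, N = 32 total
df = (k−1, N−k) = (4−1, 32−4) = (3, 28)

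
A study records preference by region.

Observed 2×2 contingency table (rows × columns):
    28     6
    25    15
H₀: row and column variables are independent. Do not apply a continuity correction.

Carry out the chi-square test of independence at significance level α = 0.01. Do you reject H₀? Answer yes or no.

Row totals [34, 40], col totals [53, 21], n=74
χ² = (28−24.35)²/24.35 + (6−9.65)²/9.65 + (25−28.65)²/28.65 + (15−11.35)²/11.35 = 3.5639
df = 1
p-value (upper-tail) = 0.05905
At α=0.01: p ≥ α → fail to reject H₀

reject H₀: no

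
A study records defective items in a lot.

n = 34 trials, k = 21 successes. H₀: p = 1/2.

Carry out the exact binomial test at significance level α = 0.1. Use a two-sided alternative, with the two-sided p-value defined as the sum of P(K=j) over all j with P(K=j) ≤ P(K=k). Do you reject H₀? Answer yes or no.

reject H₀: no

Exact binomial: n=34, k=21, p₀=1/2=0.5000
P(X=j) = C(n,j)·p₀^j·(1−p₀)^(n−j); p = Σ P(X=j) over j with P(X=j) ≤ P(X=21)
p-value (two-sided) = 0.22948
At α=0.1: p ≥ α → fail to reject H₀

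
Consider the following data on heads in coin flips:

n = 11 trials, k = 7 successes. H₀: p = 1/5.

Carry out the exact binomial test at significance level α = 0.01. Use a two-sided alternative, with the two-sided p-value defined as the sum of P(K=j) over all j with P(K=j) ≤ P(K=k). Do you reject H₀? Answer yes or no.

reject H₀: yes

Exact binomial: n=11, k=7, p₀=1/5=0.2000
P(X=j) = C(n,j)·p₀^j·(1−p₀)^(n−j); p = Σ P(X=j) over j with P(X=j) ≤ P(X=7)
p-value (two-sided) = 0.00197
At α=0.01: p < α → reject H₀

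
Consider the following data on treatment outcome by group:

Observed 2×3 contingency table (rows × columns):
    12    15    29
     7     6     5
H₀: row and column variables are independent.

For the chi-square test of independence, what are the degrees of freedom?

degrees of freedom = 2

df = (r−1)(c−1) = (2−1)·(3−1) = 2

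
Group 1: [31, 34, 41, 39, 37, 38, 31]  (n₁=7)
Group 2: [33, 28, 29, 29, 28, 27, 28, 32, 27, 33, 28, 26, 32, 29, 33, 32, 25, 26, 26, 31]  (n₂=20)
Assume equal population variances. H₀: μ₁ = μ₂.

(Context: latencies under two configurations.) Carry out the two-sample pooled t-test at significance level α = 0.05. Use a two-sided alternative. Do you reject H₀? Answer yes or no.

reject H₀: yes

x̄₁=35.857, s₁=3.934, n₁=7
x̄₂=29.100, s₂=2.654, n₂=20
s_p² = [6·3.934² + 19·2.654²]/25 = 9.0663
SE = √(s_p²·(1/7+1/20)) = 1.3223
t = (35.857−29.100)/1.3223 = 5.1101
df = 25
p-value (two-sided) = 0.00003
At α=0.05: p < α → reject H₀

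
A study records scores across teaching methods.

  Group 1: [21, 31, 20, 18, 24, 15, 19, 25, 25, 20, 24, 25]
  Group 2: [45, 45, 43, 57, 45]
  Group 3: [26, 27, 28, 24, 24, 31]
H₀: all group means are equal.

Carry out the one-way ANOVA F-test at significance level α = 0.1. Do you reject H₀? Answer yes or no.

reject H₀: yes

Group means [22.25, 47.00, 26.67], grand mean 28.783
SSB = Σnᵢ(x̄ᵢ−x̄)² = 2198.330; SSW = ΣΣ(x−x̄ᵢ)² = 361.583
MSB = 2198.330/2 = 1099.1649; MSW = 361.583/20 = 18.0792
F = MSB/MSW = 60.7973
df = (2, 20)
p-value (upper-tail) = 0.00000
At α=0.1: p < α → reject H₀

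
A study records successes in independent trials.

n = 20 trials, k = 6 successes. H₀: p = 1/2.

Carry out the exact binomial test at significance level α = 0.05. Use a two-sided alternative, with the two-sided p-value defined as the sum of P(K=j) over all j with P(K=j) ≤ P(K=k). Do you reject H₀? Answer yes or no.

reject H₀: no

Exact binomial: n=20, k=6, p₀=1/2=0.5000
P(X=j) = C(n,j)·p₀^j·(1−p₀)^(n−j); p = Σ P(X=j) over j with P(X=j) ≤ P(X=6)
p-value (two-sided) = 0.11532
At α=0.05: p ≥ α → fail to reject H₀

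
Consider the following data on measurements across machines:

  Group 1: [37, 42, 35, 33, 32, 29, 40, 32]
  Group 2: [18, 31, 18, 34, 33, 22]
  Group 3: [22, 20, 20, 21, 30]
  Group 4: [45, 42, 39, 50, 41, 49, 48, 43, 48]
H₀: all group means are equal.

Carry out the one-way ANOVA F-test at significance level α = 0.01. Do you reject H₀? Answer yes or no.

reject H₀: yes

Group means [35.00, 26.00, 22.60, 45.00], grand mean 34.071
SSB = Σnᵢ(x̄ᵢ−x̄)² = 2130.657; SSW = ΣΣ(x−x̄ᵢ)² = 613.200
MSB = 2130.657/3 = 710.2190; MSW = 613.200/24 = 25.5500
F = MSB/MSW = 27.7972
df = (3, 24)
p-value (upper-tail) = 0.00000
At α=0.01: p < α → reject H₀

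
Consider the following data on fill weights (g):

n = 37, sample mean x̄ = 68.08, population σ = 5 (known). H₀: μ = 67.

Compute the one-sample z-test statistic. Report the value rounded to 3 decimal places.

SE = σ/√n = 5/√37 = 0.8220
z = (x̄−μ₀)/SE = (68.08−67)/0.8220 = 1.3139

test statistic = 1.314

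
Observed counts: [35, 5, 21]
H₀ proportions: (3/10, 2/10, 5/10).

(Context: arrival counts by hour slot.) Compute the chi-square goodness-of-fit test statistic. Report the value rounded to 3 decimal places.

n = 61; E_i = n·p_i = [18.30, 12.20, 30.50]
χ² = (35−18.30)²/18.30 + (5−12.20)²/12.20 + (21−30.50)²/30.50 = 22.4481
df = 2

test statistic = 22.448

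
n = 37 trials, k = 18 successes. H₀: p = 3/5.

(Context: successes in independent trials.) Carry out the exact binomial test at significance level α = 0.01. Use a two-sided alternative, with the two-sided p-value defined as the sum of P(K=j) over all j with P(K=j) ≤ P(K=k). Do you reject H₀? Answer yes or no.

Exact binomial: n=37, k=18, p₀=3/5=0.6000
P(X=j) = C(n,j)·p₀^j·(1−p₀)^(n−j); p = Σ P(X=j) over j with P(X=j) ≤ P(X=18)
p-value (two-sided) = 0.18016
At α=0.01: p ≥ α → fail to reject H₀

reject H₀: no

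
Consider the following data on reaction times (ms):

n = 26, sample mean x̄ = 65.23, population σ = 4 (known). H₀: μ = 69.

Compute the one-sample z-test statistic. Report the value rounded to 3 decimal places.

test statistic = -4.806

SE = σ/√n = 4/√26 = 0.7845
z = (x̄−μ₀)/SE = (65.23−69)/0.7845 = -4.8058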